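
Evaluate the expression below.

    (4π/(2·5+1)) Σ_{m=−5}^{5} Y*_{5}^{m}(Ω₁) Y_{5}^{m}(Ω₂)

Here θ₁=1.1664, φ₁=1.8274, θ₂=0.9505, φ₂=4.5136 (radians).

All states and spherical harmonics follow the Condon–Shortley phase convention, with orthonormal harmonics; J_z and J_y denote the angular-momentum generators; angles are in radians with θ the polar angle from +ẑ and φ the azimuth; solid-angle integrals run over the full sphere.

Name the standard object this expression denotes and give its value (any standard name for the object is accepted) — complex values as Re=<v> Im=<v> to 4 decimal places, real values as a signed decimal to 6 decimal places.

This sum is the spherical-harmonic addition theorem: it equals the Legendre polynomial P_l(cos γ) of the angle γ between the two directions.
Term-by-term m-sum for l=5 (normalisation 4π/11 = 1.142397):
  m=-5: (-0.292271, 0.086511) × (-0.138778, 0.090299) = (0.032749, -0.038398)  (running Σ = (0.032749, -0.038398))
  m=-4: (0.213643, 0.352894) × (0.261879, 0.267040) = (-0.038288, 0.149467)  (running Σ = (-0.005540, 0.111069))
  m=-3: (0.073586, -0.075916) × (0.213647, -0.314734) = (-0.008172, -0.039379)  (running Σ = (-0.013712, 0.071690))
  m=-2: (0.262954, 0.148195) × (-0.008207, -0.003446) = (-0.001647, -0.002122)  (running Σ = (-0.015359, 0.069567))
  m=-1: (0.049627, -0.189134) × (0.068600, -0.340533) = (-0.061002, -0.029874)  (running Σ = (-0.076361, 0.039693))
  m=0: (0.261046, -0.000000) × (-0.099210, 0.000000) = (-0.025898, 0.000000)  (running Σ = (-0.102260, 0.039693))
  m=1: (-0.049627, -0.189134) × (-0.068600, -0.340533) = (-0.061002, 0.029874)  (running Σ = (-0.163262, 0.069567))
  m=2: (0.262954, -0.148195) × (-0.008207, 0.003446) = (-0.001647, 0.002122)  (running Σ = (-0.164909, 0.071690))
  m=3: (-0.073586, -0.075916) × (-0.213647, -0.314734) = (-0.008172, 0.039379)  (running Σ = (-0.173081, 0.111069))
  m=4: (0.213643, -0.352894) × (0.261879, -0.267040) = (-0.038288, -0.149467)  (running Σ = (-0.211369, -0.038398))
  m=5: (0.292271, 0.086511) × (0.138778, 0.090299) = (0.032749, 0.038398)  (running Σ = (-0.178621, 0.000000))
Accumulated sum (-0.178621, 0.000000); after 4π/(2l+1) scaling, (-0.204056, 0.000000) ⇒ P_5 = -0.204056

Legendre polynomial (addition theorem), -0.204056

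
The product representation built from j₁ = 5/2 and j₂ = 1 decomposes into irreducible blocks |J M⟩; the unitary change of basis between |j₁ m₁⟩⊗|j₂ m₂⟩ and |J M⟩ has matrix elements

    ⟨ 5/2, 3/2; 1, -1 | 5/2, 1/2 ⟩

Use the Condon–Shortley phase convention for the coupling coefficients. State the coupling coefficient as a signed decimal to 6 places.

triangle: 1!*4!*1!/7! = 24/5040
(j±m)!: 4!*1!*0!*2!*3!*2! = 576
prefactor² = (2J+1)*Δ*N² = 576/35
  k=0: +1/(0!*1!*1!*0!*3!*1!) = 1/6
Σ = 1/6  ⇒  CG² = 576/35*(1/6)² = 16/35
CG = +√(16/35) = +0.676123

+0.676123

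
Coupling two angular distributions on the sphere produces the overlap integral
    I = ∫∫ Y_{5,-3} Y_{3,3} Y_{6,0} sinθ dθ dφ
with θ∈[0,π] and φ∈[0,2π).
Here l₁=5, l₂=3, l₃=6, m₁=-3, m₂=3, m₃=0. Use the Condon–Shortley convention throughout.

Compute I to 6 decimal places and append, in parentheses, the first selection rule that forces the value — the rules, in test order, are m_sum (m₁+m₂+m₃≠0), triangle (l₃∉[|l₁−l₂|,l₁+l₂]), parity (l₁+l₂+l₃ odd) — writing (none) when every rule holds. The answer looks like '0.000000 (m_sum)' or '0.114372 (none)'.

Checks pass: Σm=0; 14 even; l₃=6∈[2,8].
(2·5+1)(2·3+1)(2·6+1) = 1001
Δ: 2! 8! 4! / 15! → 1/675675
sum: t=0:+1/8640 t=1:−1/2304 t=2:+1/8640 = -7/34560
3j²(5 3 6; 0 0 0) = Δ·Π!·Σ² = 7/429  (sign -1)
sum: t=2:+1/69120 = 1/69120
3j²(5 3 6; -3 3 0) = Δ·Π!·Σ² = 4/429  (sign +1)
combine: 4πI² = 1001·7/429·4/429 = 196/1287
take √, sign -1: I = -0.11008644
No selection rule forces the value: the integral is nonzero (none).

-0.110086 (none)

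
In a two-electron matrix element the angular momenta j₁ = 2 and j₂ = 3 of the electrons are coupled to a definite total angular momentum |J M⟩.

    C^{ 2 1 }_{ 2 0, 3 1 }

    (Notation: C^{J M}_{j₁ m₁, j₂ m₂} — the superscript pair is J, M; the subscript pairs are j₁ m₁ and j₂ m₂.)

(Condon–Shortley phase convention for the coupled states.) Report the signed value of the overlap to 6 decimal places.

triangle: 3!×1!×3!/8! = 36/40320
(j±m)!: 2!×2!×4!×2!×3!×1! = 1152
prefactor² = (2J+1)×Δ×N² = 36/7
  k=1: −1/(1!×2!×1!×3!×0!×0!) = -1/12
  k=2: +1/(2!×1!×0!×2!×1!×1!) = 1/4
Σ = 1/6  ⇒  CG² = 36/7×(1/6)² = 1/7
CG = +√(1/7) = +0.377964

+0.377964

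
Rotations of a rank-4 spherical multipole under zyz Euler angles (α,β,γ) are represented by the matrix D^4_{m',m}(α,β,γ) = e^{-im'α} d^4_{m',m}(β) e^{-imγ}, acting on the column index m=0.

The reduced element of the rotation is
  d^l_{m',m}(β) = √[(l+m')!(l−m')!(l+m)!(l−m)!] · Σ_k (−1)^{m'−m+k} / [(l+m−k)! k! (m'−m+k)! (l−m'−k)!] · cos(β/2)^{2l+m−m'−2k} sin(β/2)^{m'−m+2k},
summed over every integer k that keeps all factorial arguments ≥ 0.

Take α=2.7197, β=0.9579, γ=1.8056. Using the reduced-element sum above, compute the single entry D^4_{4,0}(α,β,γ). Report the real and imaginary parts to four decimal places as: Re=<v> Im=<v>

Split into d^4_{4,0}(β=0.9579) × two z-phases.
c=cos(0.957900/2)=0.887479, s=sin(0.957900/2)=0.460848; N=√[40320·1·24·24]=4819.161753
The bounds max(0,m−m')=0 and min(l+m,l−m')=0 give 1 term
  k=0: (−1)^4·4819.1618/(576)·0.8875^4·0.4608^4 = +0.234105
d^4_{4,0}(0.9579) = +0.234105
Phases: e^{-i·(4)·2.7197}=-0.116509+0.993190i, e^{-i·(0)·1.8056}=+1.000000+0.000000i ⇒ D=-0.027275+0.232511i

Re=-0.0273 Im=0.2325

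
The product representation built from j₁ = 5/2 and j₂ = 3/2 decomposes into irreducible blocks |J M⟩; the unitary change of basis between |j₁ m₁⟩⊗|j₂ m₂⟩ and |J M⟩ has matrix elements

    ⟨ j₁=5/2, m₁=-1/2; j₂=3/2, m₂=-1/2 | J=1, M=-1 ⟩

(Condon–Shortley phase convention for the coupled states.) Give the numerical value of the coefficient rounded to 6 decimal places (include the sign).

√[3·3!2!0!/6! · 2!3!1!2!0!2!] = √(12/5)
  +(−1)^1/∏(1,2,2,0,0,0)! = -1/4  (running -1/4)
⟨..|..⟩ = √(12/5)·(-1/4) = -0.387298

-0.387298  (= −√(3/20))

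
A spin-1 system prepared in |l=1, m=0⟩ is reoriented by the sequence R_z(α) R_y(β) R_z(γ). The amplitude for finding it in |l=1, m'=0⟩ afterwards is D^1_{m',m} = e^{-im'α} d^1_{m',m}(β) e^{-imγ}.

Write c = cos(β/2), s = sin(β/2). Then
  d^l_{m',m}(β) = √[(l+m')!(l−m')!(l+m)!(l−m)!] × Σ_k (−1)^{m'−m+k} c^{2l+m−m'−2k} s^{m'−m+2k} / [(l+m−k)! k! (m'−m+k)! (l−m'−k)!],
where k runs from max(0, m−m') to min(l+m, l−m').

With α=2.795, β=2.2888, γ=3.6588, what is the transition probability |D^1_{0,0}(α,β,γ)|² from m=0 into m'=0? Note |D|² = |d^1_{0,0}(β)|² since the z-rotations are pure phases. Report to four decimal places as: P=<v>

First d^1_{0,0}(β=2.2888), then the phase factors e^{-i(0)α} and e^{-i(0)γ}:
c=cos(2.288800/2)=0.413592, s=sin(2.288800/2)=0.910462; N=√[1·1·1·1]=1.000000
k∈{0,1} keeps every argument non-negative
  k=0: (−1)^0·1.0000/(1)·0.4136^2·0.9105^0 = +0.171059
  k=1: (−1)^1·1.0000/(1)·0.4136^0·0.9105^2 = -0.828941
d^1_{0,0}(2.2888) = +0.171059 -0.828941 = -0.657883
|D^1_{0,0}|² = |d^1_{0,0}(β)|² = (-0.657883)² = 0.432809 (the z-rotation phases have unit modulus)

P=0.4328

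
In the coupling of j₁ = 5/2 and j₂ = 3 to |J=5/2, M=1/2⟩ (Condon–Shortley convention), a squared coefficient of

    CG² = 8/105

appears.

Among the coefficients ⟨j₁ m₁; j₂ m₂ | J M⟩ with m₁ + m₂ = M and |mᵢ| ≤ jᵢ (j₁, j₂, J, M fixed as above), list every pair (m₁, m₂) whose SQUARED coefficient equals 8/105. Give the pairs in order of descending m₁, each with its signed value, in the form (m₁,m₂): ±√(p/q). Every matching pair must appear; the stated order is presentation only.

Admissible pairs with m₁+m₂ = M = 1/2: (-5/2,3), (-3/2,2), (-1/2,1), (1/2,0), (3/2,-1), (5/2,-2)
  (m₁,m₂)=(5/2,-2): CG² = 5/14, CG = +√(5/14)
  (m₁,m₂)=(3/2,-1): CG² = 1/35, CG = −√(1/35)
  (m₁,m₂)=(1/2,0): CG² = 8/105, CG = −√(8/105)   ← matches the target
  (m₁,m₂)=(-1/2,1): CG² = 8/35, CG = +√(8/35)
  (m₁,m₂)=(-3/2,2): CG² = 1/14, CG = −√(1/14)
  (m₁,m₂)=(-5/2,3): CG² = 5/21, CG = −√(5/21)
Pairs with CG² = 8/105: (1/2,0): −√(8/105)

(1/2,0): −√(8/105)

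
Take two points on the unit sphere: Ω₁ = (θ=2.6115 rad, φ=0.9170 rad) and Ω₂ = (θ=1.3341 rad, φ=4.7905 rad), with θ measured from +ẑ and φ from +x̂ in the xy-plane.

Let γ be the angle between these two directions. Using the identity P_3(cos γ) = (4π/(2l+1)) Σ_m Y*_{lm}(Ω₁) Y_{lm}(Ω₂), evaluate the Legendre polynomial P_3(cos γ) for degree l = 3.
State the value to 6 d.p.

0.393920

Term-by-term m-sum for l=3 (normalisation 4π/7 = 1.795196):
  m=-3: Y*=-0.049868+0.020533i  Y=-0.088997-0.372813i  product +0.012093+0.016764i
  m=-2: Y*=+0.058646-0.217647i  Y=-0.223712+0.035236i  product -0.005451+0.050757i
  m=-1: Y*=+0.270499+0.353034i  Y=-0.017775-0.227099i  product +0.075365-0.067705i
  m=+0: Y*=-0.232384-0.000000i  Y=-0.238462+0.000000i  product +0.055415+0.000000i
  m=+1: Y*=-0.270499+0.353034i  Y=+0.017775-0.227099i  product +0.075365+0.067705i
  m=+2: Y*=+0.058646+0.217647i  Y=-0.223712-0.035236i  product -0.005451-0.050757i
  m=+3: Y*=+0.049868+0.020533i  Y=+0.088997-0.372813i  product +0.012093-0.016764i
Accumulated sum +0.219430+0.000000i; after 4π/(2l+1) scaling, +0.393920+0.000000i ⇒ P_3 = 0.393920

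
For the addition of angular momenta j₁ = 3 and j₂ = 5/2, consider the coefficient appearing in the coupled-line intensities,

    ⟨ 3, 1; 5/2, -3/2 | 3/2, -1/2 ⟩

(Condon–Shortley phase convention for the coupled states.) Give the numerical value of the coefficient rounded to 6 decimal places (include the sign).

√[4·4!2!1!/8! · 4!2!1!4!1!2!] = √(384/35)
  +(−1)^0/∏(0,4,2,1,0,0)! = 1/48  (running 1/48)
  +(−1)^1/∏(1,3,1,0,1,1)! = -1/6  (running -7/48)
⟨..|..⟩ = √(384/35)·(-7/48) = -0.483046

-0.483046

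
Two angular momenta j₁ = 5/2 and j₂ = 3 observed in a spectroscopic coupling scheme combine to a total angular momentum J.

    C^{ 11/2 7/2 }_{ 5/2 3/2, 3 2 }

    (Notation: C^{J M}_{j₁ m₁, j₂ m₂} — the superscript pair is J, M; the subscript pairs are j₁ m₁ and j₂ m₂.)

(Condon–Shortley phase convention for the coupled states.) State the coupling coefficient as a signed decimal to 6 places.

+0.738549

triangle: 0!×5!×6!/12! = 86400/479001600
(j±m)!: 4!×1!×5!×1!×9!×2! = 2090188800
prefactor² = (2J+1)×Δ×N² = 49766400/11
  k=0: +1/(0!×0!×1!×5!×4!×1!) = 1/2880
Σ = 1/2880  ⇒  CG² = 49766400/11×(1/2880)² = 6/11
CG = +√(6/11) = +0.738549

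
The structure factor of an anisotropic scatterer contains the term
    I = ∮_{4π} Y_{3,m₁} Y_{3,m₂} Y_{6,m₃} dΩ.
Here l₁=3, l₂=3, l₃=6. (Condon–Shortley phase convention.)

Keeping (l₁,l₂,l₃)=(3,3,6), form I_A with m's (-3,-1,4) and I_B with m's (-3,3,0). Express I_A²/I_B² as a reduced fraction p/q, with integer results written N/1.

l's match ⇒ only the (l;m) 3-j factors differ between A and B.
A: triangle coeff Δ(3,3,6) = 1/12012; Σ_t [0,0]: t=0:+1/34560 = 1/34560; (3j)²=5/286 [(3 3 6; -3 -1 4)], sign=+1
B: triangle coeff Δ(3,3,6) = 1/12012; Σ_t [0,0]: t=0:+1/518400 = 1/518400; (3j)²=1/12012 [(3 3 6; -3 3 0)], sign=+1
I_A²/I_B² = (5/286)/(1/12012) = 210/1

210/1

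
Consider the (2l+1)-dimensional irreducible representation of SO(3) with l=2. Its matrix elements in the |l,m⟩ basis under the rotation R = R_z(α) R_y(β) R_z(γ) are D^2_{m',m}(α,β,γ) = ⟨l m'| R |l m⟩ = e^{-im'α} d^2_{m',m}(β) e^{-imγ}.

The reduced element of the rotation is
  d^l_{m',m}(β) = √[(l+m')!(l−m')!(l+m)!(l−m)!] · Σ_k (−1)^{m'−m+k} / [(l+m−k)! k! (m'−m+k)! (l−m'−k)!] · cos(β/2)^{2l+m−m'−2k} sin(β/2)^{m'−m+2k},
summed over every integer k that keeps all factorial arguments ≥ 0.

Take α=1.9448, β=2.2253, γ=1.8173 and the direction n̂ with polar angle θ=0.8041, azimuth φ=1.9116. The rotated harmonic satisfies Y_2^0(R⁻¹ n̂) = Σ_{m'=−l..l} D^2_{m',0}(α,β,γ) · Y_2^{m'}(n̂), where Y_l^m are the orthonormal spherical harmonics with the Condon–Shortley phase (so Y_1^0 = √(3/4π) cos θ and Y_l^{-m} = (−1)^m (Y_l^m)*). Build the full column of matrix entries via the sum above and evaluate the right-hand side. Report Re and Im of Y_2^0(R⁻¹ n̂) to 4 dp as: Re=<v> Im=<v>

Need the full column D^2_{m',0} for m'=−2..2 at α=1.9448, β=2.2253, γ=1.8173.
cos(β/2)=0.442286, sin(β/2)=0.896874
d^2_{-2,0}: single k=2 term ⇒ +0.385430;  D = -0.282538-0.262162i
d^2_{-1,0}: k∈[1..2] ⇒ +0.190072 -0.781580 = -0.591508;  D = +0.216105-0.550618i
d^2_{0,0}: k∈[0..2] ⇒ +0.038266 -0.629404 +0.647032 = +0.055893;  D = +0.055893+0.000000i
d^2_{1,0}: k∈[0..1] ⇒ -0.190072 +0.781580 = +0.591508;  D = -0.216105-0.550618i
d^2_{2,0}: single k=0 term ⇒ +0.385430;  D = -0.282538+0.262162i
Y_2^{m'}(θ=0.8041,φ=1.9116) and Σ D·Y over m':
  (-0.2825-0.2622i)·(-0.1556+0.1262i)  (+0.2161-0.5506i)·(-0.1290-0.3638i)  (+0.0559+0.0000i)·(+0.1400+0.0000i)  (-0.2161-0.5506i)·(+0.1290-0.3638i)  (-0.2825+0.2622i)·(-0.1556-0.1262i)
Y_2^0(R⁻¹ n̂) = -0.294463+0.000000i

Re=-0.2945 Im=0.0000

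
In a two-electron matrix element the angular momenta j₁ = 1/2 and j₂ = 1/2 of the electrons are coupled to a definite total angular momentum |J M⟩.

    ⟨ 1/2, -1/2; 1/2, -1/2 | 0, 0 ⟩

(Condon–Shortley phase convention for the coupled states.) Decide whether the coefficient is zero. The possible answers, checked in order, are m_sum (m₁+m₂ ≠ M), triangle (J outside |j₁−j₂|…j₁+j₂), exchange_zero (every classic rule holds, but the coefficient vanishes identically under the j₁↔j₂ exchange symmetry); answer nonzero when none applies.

m_sum

m-sum: m₁+m₂ = -1/2+(-1/2) = -1, M = 0  ✗ ⇒ coefficient is 0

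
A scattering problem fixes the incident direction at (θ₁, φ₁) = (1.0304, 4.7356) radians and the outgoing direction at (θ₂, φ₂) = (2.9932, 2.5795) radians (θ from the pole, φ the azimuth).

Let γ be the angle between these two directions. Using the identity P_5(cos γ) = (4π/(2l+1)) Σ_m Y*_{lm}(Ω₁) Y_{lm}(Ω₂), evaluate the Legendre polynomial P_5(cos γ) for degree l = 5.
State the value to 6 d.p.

Summing Y*_{l m}(θ₁,φ₁)·Y_{l m}(θ₂,φ₂) over m ∈ [−5, 5]; prefactor 4π/(2·5+1) = 1.142397:
  [-5]  conj(Y_{5,-5})(Ω₁) = 0.02492 - 0.21374j ; Y_{5,-5}(Ω₂) = 0.00003 - 0.00001j ; Δ = -0.00000 - 0.00001j
  [-4]  conj(Y_{5,-4})(Ω₁) = 0.40652 + 0.03785j ; Y_{5,-4}(Ω₂) = 0.00043 - 0.00054j ; Δ = 0.00020 - 0.00020j
  [-3]  conj(Y_{5,-3})(Ω₁) = -0.02098 + 0.30076j ; Y_{5,-3}(Ω₂) = 0.00101 - 0.00867j ; Δ = 0.00259 + 0.00048j
  [-2]  conj(Y_{5,-2})(Ω₁) = 0.13190 + 0.00613j ; Y_{5,-2}(Ω₂) = -0.03061 - 0.06392j ; Δ = -0.00365 - 0.00862j
  [-1]  conj(Y_{5,-1})(Ω₁) = -0.00787 + 0.33892j ; Y_{5,-1}(Ω₂) = -0.29642 - 0.18670j ; Δ = 0.06561 - 0.09899j
  [+0]  conj(Y_{5,0})(Ω₁) = 0.05329 + 0.00000j ; Y_{5,0}(Ω₂) = -0.78721 + 0.00000j ; Δ = -0.04195 + 0.00000j
  [+1]  conj(Y_{5,1})(Ω₁) = 0.00787 + 0.33892j ; Y_{5,1}(Ω₂) = 0.29642 - 0.18670j ; Δ = 0.06561 + 0.09899j
  [+2]  conj(Y_{5,2})(Ω₁) = 0.13190 - 0.00613j ; Y_{5,2}(Ω₂) = -0.03061 + 0.06392j ; Δ = -0.00365 + 0.00862j
  [+3]  conj(Y_{5,3})(Ω₁) = 0.02098 + 0.30076j ; Y_{5,3}(Ω₂) = -0.00101 - 0.00867j ; Δ = 0.00259 - 0.00048j
  [+4]  conj(Y_{5,4})(Ω₁) = 0.40652 - 0.03785j ; Y_{5,4}(Ω₂) = 0.00043 + 0.00054j ; Δ = 0.00020 + 0.00020j
  [+5]  conj(Y_{5,5})(Ω₁) = -0.02492 - 0.21374j ; Y_{5,5}(Ω₂) = -0.00003 - 0.00001j ; Δ = -0.00000 + 0.00001j
Total Σ_m = 0.08754 - 0.00000j. Multiply by 1.142397: 0.10000 - 0.00000j. P_5(cos γ) = 0.100005

0.100005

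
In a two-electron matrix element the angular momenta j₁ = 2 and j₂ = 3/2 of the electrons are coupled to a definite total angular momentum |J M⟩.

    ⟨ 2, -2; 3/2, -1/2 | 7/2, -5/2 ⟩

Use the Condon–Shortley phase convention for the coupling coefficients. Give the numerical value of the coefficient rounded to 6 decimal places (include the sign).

+√(3/7) = +0.654654

triangle: 0!×4!×3!/8! = 144/40320
(j±m)!: 0!×4!×1!×2!×1!×6! = 34560
prefactor² = (2J+1)×Δ×N² = 6912/7
  k=0: +1/(0!×0!×4!×1!×0!×2!) = 1/48
Σ = 1/48  ⇒  CG² = 6912/7×(1/48)² = 3/7
CG = +√(3/7) = +0.654654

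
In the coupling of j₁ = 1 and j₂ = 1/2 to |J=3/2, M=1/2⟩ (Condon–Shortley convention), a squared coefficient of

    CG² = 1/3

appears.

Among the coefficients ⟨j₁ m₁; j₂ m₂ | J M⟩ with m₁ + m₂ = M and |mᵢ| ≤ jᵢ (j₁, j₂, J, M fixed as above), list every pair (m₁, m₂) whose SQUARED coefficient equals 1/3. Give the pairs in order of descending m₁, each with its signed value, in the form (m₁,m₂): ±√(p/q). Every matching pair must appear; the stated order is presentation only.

Admissible pairs with m₁+m₂ = M = 1/2: (0,1/2), (1,-1/2)
  (m₁,m₂)=(1,-1/2): CG² = 1/3, CG = +√(1/3)   ← matches the target
  (m₁,m₂)=(0,1/2): CG² = 2/3, CG = +√(2/3)
Pairs with CG² = 1/3: (1,-1/2): +√(1/3)

(1,-1/2): +√(1/3)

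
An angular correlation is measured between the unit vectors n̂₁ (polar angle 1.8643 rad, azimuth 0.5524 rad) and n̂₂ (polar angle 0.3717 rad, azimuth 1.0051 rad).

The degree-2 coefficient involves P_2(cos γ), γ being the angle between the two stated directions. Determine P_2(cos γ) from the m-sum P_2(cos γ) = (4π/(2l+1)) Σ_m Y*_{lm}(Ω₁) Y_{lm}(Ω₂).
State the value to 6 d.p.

Expand P_2 via completeness: Σ_{m} conj(Y_{2,m}) at Ω₁ times Y_{2,m} at Ω₂ —
  m=-2: (+0.159031+0.316204i) × (-0.021676-0.046115i) = +0.011134-0.014188i  (running Σ = +0.011134-0.014188i)
  m=-1: (-0.182126-0.112264i) × (+0.140127-0.220702i) = -0.050298+0.024464i  (running Σ = -0.039163+0.010276i)
  m=0: (-0.236198-0.000000i) × (+0.505969+0.000000i) = -0.119509-0.000000i  (running Σ = -0.158672+0.010276i)
  m=1: (+0.182126-0.112264i) × (-0.140127-0.220702i) = -0.050298-0.024464i  (running Σ = -0.208970-0.014188i)
  m=2: (+0.159031-0.316204i) × (-0.021676+0.046115i) = +0.011134+0.014188i  (running Σ = -0.197835+0.000000i)
Σ over m = -0.197835+0.000000i; ×(4π/5) → -0.497214+0.000000i. Real part: -0.497214

-0.497214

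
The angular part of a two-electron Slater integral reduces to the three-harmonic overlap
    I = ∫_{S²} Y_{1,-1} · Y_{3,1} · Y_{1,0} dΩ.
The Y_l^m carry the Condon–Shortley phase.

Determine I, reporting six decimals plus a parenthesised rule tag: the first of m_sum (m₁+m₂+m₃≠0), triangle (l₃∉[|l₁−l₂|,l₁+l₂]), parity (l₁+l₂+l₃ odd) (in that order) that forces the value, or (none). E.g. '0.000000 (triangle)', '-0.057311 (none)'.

0.000000 (triangle)

l₃=1 ∉ [2,4] — triangle fails ⇒ I = 0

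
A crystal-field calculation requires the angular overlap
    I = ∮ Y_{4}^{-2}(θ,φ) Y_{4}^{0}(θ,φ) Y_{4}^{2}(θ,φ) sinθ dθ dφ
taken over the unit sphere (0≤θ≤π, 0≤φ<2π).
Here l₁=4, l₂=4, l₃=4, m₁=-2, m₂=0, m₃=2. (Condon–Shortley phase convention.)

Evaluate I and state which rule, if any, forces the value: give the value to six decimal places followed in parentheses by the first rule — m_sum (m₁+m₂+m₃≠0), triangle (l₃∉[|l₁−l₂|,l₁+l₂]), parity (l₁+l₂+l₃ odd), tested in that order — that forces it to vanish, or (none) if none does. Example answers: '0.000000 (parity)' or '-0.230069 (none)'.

-0.083698 (none)

Checks pass: Σm=0; 12 even; l₃=4∈[0,8].
(2·4+1)(2·4+1)(2·4+1) = 729
Δ: 4! 4! 4! / 13! → 1/450450
sum: t=0:+1/13824 t=1:−1/216 t=2:+1/64 t=3:−1/216 t=4:+1/13824 = 5/768
3j²(4 4 4; 0 0 0) = Δ·Π!·Σ² = 18/1001  (sign +1)
sum: t=2:+1/384 t=3:−1/216 t=4:+1/2304 = -11/6912
3j²(4 4 4; -2 0 2) = Δ·Π!·Σ² = 11/1638  (sign -1)
combine: 4πI² = 729·18/1001·11/1638 = 729/8281
take √, sign -1: I = -0.08369845
No selection rule forces the value: the integral is nonzero (none).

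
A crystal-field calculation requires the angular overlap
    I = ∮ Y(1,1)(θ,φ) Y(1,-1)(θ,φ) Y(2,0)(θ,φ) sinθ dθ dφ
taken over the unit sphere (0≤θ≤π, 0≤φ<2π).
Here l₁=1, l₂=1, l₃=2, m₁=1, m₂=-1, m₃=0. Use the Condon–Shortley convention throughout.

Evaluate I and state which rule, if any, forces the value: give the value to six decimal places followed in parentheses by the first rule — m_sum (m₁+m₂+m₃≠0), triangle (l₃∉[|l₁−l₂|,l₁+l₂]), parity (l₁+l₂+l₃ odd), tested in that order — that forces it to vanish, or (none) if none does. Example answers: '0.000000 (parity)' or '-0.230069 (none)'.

0.126157 (none)

Rules hold: Σm=0, L=4 even, 0≤2≤2.
N = 3·3·5 = 45
Δ = 0!·2!·2!/5! = 1/30
Racah Σ t=0..0: t=0:+1/1 = 1/1
⇒ 3j(1 1 2; 0 0 0)² = 2/15, sgn +1
Racah Σ t=0..0: t=0:+1/4 = 1/4
⇒ 3j(1 1 2; 1 -1 0)² = 1/30, sgn +1
4πI² = N·(3j₀)²·(3jₘ)² = 1/5
I = +1·√(0.2/4π) = 0.12615663
No selection rule forces the value: the integral is nonzero (none).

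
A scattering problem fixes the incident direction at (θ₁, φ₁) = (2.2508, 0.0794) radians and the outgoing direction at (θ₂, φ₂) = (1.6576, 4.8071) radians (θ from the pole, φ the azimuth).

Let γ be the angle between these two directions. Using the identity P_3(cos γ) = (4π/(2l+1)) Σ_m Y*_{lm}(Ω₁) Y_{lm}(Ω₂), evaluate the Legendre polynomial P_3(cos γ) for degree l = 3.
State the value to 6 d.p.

Summing Y*_{l m}(θ₁,φ₁)·Y_{l m}(θ₂,φ₂) over m ∈ [−3, 3]; prefactor 4π/(2·3+1) = 1.795196:
  [-3]  conj(Y_{3,-3})(Ω₁) = +0.190612+0.046282i ; Y_{3,-3}(Ω₂) = -0.115642-0.395989i ; Δ = -0.003715-0.080832i
  [-2]  conj(Y_{3,-2})(Ω₁) = -0.383650-0.061441i ; Y_{3,-2}(Ω₂) = +0.086362-0.016557i ; Δ = -0.034150+0.001046i
  [-1]  conj(Y_{3,-1})(Ω₁) = +0.244722+0.019472i ; Y_{3,-1}(Ω₂) = -0.029304-0.308475i ; Δ = -0.001165-0.076061i
  [+0]  conj(Y_{3,0})(Ω₁) = +0.240067-0.000000i ; Y_{3,0}(Ω₂) = +0.095841+0.000000i ; Δ = +0.023008+0.000000i
  [+1]  conj(Y_{3,1})(Ω₁) = -0.244722+0.019472i ; Y_{3,1}(Ω₂) = +0.029304-0.308475i ; Δ = -0.001165+0.076061i
  [+2]  conj(Y_{3,2})(Ω₁) = -0.383650+0.061441i ; Y_{3,2}(Ω₂) = +0.086362+0.016557i ; Δ = -0.034150-0.001046i
  [+3]  conj(Y_{3,3})(Ω₁) = -0.190612+0.046282i ; Y_{3,3}(Ω₂) = +0.115642-0.395989i ; Δ = -0.003715+0.080832i
Accumulated sum -0.055052+0.000000i; after 4π/(2l+1) scaling, -0.098829+0.000000i ⇒ P_3 = -0.098829

-0.098829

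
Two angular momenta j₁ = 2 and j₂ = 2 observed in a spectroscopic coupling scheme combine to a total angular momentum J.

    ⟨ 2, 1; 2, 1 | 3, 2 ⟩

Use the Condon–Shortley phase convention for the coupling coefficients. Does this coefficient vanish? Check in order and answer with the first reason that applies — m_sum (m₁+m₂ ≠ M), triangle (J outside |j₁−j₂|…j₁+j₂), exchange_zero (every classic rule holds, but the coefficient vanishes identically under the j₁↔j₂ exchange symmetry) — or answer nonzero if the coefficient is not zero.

exchange_zero

m-sum: m₁+m₂ = 1+1 = 2, M = 2  ✓
triangle: |j₁−j₂| = 0 ≤ J = 3 ≤ j₁+j₂ = 4  ✓
exchange: j₁=j₂ and m₁=m₂, and (−1)^(j₁+j₂−J) = (−1)^1 = −1 forces ⟨j₁m₁;j₂m₂|JM⟩ = −⟨j₂m₂;j₁m₁|JM⟩ = −⟨j₁m₁;j₂m₂|JM⟩ ⇒ the coefficient vanishes identically
Racah sum check: Σ_k collapses to 0 ⇒ CG = 0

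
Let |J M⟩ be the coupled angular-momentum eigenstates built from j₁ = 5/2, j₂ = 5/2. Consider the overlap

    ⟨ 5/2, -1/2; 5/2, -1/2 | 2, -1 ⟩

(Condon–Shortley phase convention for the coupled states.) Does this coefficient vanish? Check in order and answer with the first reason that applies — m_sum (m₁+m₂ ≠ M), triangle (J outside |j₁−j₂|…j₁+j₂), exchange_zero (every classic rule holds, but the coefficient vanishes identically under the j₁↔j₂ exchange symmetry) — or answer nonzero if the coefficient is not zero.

exchange_zero

m-sum: m₁+m₂ = -1/2+(-1/2) = -1, M = -1  ✓
triangle: |j₁−j₂| = 0 ≤ J = 2 ≤ j₁+j₂ = 5  ✓
exchange: j₁=j₂ and m₁=m₂, and (−1)^(j₁+j₂−J) = (−1)^3 = −1 forces ⟨j₁m₁;j₂m₂|JM⟩ = −⟨j₂m₂;j₁m₁|JM⟩ = −⟨j₁m₁;j₂m₂|JM⟩ ⇒ the coefficient vanishes identically
Racah sum check: Σ_k collapses to 0 ⇒ CG = 0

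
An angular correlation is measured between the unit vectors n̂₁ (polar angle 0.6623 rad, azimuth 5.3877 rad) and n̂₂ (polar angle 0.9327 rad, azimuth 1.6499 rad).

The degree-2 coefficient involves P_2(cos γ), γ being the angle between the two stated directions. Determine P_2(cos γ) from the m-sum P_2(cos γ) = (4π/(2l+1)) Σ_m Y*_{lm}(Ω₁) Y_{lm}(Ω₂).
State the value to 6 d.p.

-0.494416

Summing Y*_{l m}(θ₁,φ₁)·Y_{l m}(θ₂,φ₂) over m ∈ [−2, 2]; prefactor 4π/(2·2+1) = 2.513274:
  m=-2: Y*=(-0.031901, -0.142540)  Y=(-0.246104, 0.039264)  product (0.013448, 0.033827)
  m=-1: Y*=(0.234194, -0.292401)  Y=(-0.029209, -0.368477)  product (-0.114583, -0.077754)
  m=+0: Y*=(0.272995, -0.000000)  Y=(0.020330, 0.000000)  product (0.005550, 0.000000)
  m=+1: Y*=(-0.234194, -0.292401)  Y=(0.029209, -0.368477)  product (-0.114583, 0.077754)
  m=+2: Y*=(-0.031901, 0.142540)  Y=(-0.246104, -0.039264)  product (0.013448, -0.033827)
Accumulated sum (-0.196722, 0.000000); after 4π/(2l+1) scaling, (-0.494416, 0.000000) ⇒ P_2 = -0.494416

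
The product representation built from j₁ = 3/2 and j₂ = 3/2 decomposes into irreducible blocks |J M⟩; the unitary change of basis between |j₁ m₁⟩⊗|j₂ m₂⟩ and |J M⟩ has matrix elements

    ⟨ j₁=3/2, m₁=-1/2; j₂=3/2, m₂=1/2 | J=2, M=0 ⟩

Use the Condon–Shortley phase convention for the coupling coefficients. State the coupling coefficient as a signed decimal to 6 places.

−√(1/4) = -0.500000

√[5·1!2!2!/6! · 1!2!2!1!2!2!] = √(4/9)
  +(−1)^0/∏(0,1,2,2,0,0)! = 1/4  (running 1/4)
  +(−1)^1/∏(1,0,1,1,1,1)! = -1  (running -3/4)
⟨..|..⟩ = √(4/9)·(-3/4) = -0.500000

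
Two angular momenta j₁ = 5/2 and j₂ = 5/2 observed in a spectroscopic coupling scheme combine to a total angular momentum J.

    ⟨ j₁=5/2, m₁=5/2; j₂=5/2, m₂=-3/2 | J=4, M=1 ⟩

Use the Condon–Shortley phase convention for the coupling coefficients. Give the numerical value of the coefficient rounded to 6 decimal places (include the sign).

j₁+j₂−J=1  J+j₁−j₂=4  J−j₁+j₂=4  j₁+j₂+J+1=10
(j₁±m₁, j₂±m₂, J±M) = (5,0,1,4,5,3)
P² = 20736/7
sum k=0..0:
  [0] +1/144 = 1/144
S = 1/144
C² = P²·S² = 1/7 ; C = +0.377964

+√(1/7) = +0.377964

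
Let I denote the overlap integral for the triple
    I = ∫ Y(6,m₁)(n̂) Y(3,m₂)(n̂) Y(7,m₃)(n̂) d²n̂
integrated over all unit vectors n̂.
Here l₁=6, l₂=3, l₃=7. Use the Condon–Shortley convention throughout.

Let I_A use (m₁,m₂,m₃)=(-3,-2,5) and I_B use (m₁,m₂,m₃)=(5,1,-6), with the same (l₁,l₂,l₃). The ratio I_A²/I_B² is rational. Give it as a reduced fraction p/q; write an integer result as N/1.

1875/143

Same 6,3,7: normalisation and zero-m 3j drop out of the ratio.
A: Δ: 2! 10! 4! / 17! → 1/2042040; sum: t=0:+1/4354560 t=1:−1/1935360 = -1/3483648; 3j²(6 3 7; -3 -2 5) = Δ·Π!·Σ² = 125/12376  (sign -1)
B: Δ: 2! 10! 4! / 17! → 1/2042040; sum: t=0:+1/17418240 t=1:−1/21772800 = 1/87091200; 3j²(6 3 7; 5 1 -6) = Δ·Π!·Σ² = 11/14280  (sign -1)
I_A²/I_B² = (125/12376)/(11/14280) = 1875/143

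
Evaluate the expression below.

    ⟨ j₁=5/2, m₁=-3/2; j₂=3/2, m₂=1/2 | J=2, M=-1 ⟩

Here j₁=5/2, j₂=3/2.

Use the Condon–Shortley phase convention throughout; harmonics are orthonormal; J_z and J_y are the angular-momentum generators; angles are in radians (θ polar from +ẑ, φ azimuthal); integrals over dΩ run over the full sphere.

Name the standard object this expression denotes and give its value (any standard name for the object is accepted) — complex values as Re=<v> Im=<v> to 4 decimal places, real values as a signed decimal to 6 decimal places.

This is a Clebsch–Gordan (vector-coupling) coefficient.
j₁+j₂−J=2  J+j₁−j₂=3  J−j₁+j₂=1  j₁+j₂+J+1=7
(j₁±m₁, j₂±m₂, J±M) = (1,4,2,1,1,3)
P² = 24/7
sum k=1..2:
  [1] −1/6 = -1/6
  [2] +1/4 = 1/4
S = 1/12
C² = P²·S² = 1/42 ; C = +0.154303

Clebsch–Gordan coefficient, +√(1/42) ≈ +0.154303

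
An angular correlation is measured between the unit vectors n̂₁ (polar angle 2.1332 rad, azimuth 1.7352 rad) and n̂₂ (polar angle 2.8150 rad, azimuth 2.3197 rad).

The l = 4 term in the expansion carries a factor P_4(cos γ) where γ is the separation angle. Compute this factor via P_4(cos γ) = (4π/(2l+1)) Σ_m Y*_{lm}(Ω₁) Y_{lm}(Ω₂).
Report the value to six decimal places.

-0.379089

Expand P_4 via completeness: Σ_{m} conj(Y_{4,m}) at Ω₁ times Y_{4,m} at Ω₂ —
  m=-4: (0.179392, 0.138542) × (-0.004638, -0.000682) = (-0.000738, -0.000765)  (running Σ = (-0.000738, -0.000765))
  m=-3: (-0.191316, 0.355924) × (-0.030539, 0.024490) = (-0.002874, -0.015555)  (running Σ = (-0.003612, -0.016320))
  m=-2: (-0.224381, -0.076557) × (-0.013256, 0.181293) = (0.016854, -0.039664)  (running Σ = (0.013242, -0.055983))
  m=-1: (-0.035267, 0.212576) × (0.320973, 0.345299) = (-0.084722, 0.056054)  (running Σ = (-0.071480, 0.000070))
  m=0: (-0.285655, -0.000000) × (0.449991, 0.000000) = (-0.128542, -0.000000)  (running Σ = (-0.200022, 0.000070))
  m=1: (0.035267, 0.212576) × (-0.320973, 0.345299) = (-0.084722, -0.056054)  (running Σ = (-0.284744, -0.055983))
  m=2: (-0.224381, 0.076557) × (-0.013256, -0.181293) = (0.016854, 0.039664)  (running Σ = (-0.267891, -0.016320))
  m=3: (0.191316, 0.355924) × (0.030539, 0.024490) = (-0.002874, 0.015555)  (running Σ = (-0.270765, -0.000765))
  m=4: (0.179392, -0.138542) × (-0.004638, 0.000682) = (-0.000738, 0.000765)  (running Σ = (-0.271502, 0.000000))
Total Σ_m = (-0.271502, 0.000000). Multiply by 1.396263: (-0.379089, 0.000000). P_4(cos γ) = -0.379089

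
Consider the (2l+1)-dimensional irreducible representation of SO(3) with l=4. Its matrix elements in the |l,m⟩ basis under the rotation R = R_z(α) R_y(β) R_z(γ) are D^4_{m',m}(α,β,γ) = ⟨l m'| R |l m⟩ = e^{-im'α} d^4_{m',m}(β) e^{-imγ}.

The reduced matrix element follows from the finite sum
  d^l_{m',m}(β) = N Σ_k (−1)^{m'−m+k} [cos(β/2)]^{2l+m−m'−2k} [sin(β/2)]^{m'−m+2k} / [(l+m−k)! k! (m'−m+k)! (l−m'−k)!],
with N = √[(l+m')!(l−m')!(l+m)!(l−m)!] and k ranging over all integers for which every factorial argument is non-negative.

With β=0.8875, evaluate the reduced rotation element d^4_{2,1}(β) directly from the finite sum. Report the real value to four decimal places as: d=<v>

d=-0.0360

d^4_{2,1}(β=0.8875) via the finite sum:
Half-angle: c=0.903148, s=0.429329. N=√(720·2·120·6)=1018.233765
k: max(0,(1)−(2))=0 … min(4+(1),4−(2))=2
  k=0: (−1)^1·1018.2338/(240)·0.9031^7·0.4293^1 = -0.892769
  k=1: (−1)^2·1018.2338/(48)·0.9031^5·0.4293^3 = +1.008724
  k=2: (−1)^3·1018.2338/(72)·0.9031^3·0.4293^5 = -0.151965
d^4_{2,1}(0.8875) = -0.892769 +1.008724 -0.151965 = -0.036010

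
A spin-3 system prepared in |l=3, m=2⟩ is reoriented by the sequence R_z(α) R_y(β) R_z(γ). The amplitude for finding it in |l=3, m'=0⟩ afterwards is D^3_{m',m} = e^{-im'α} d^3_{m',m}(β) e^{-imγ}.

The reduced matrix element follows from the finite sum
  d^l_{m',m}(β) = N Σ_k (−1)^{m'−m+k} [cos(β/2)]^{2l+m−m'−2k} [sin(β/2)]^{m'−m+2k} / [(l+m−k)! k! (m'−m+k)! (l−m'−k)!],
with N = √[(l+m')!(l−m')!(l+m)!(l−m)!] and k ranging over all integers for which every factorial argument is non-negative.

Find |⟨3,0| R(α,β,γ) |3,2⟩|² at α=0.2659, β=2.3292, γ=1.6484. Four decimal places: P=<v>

P=0.2463

First d^3_{0,2}(β=2.3292), then the phase factors e^{-i(0)α} and e^{-i(2)γ}:
Half-angle: c=0.395118, s=0.918630. N=√(6·6·120·1)=65.726707
The bounds max(0,m−m')=2 and min(l+m,l−m')=3 give 2 terms
  k=2: (−1)^0·65.7267/(12)·0.3951^4·0.9186^2 = +0.112655
  k=3: (−1)^1·65.7267/(12)·0.3951^2·0.9186^4 = -0.608944
d^3_{0,2}(2.3292) = +0.112655 -0.608944 = -0.496289
|D^3_{0,2}|² = |d^3_{0,2}(β)|² = (-0.496289)² = 0.246303 (the z-rotation phases have unit modulus)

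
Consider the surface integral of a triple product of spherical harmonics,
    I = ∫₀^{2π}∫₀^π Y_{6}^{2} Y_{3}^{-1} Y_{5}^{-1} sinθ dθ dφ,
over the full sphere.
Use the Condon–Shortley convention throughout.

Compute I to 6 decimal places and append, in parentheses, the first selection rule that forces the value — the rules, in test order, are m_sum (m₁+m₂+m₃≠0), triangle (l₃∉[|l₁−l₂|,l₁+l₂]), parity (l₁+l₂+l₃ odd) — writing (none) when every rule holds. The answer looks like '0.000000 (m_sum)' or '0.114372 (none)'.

Rules hold: Σm=0, L=14 even, 3≤5≤9.
N = 13·7·11 = 1001
Δ = 4!·8!·2!/15! = 1/675675
Racah Σ t=1..3: t=1:−1/8640 t=2:+1/2304 t=3:−1/8640 = 7/34560
⇒ 3j(6 3 5; 0 0 0)² = 7/429, sgn -1
Racah Σ t=0..2: t=0:+1/27648 t=1:−1/4320 t=2:+1/11520 = -1/9216
⇒ 3j(6 3 5; 2 -1 -1)² = 2/143, sgn -1
4πI² = N·(3j₀)²·(3jₘ)² = 98/429
I = +1·√(0.228438/4π) = 0.13482780
No selection rule forces the value: the integral is nonzero (none).

0.134828 (none)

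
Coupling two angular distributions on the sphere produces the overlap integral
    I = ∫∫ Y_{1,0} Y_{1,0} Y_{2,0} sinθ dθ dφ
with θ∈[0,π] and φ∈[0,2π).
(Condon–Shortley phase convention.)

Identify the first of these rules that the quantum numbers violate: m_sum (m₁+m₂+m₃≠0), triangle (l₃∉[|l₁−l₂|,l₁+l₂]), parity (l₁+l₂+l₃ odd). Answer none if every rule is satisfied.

none

Σmᵢ = 0  ✓
l₃∈[|l₁−l₂|,l₁+l₂]=[0,2], have l₃=2  ✓
Σlᵢ = 4 ⇒ even  ✓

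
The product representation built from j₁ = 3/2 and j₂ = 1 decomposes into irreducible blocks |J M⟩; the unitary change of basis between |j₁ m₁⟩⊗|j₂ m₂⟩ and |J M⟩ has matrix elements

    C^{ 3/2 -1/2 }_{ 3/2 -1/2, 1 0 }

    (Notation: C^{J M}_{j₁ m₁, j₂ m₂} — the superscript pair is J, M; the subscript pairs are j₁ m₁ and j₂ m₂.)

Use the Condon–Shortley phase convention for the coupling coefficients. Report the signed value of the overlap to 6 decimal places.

j₁+j₂−J=1  J+j₁−j₂=2  J−j₁+j₂=1  j₁+j₂+J+1=5
(j₁±m₁, j₂±m₂, J±M) = (1,2,1,1,1,2)
P² = 4/15
sum k=0..1:
  [0] +1/2 = 1/2
  [1] −1/1 = -1
S = -1/2
C² = P²·S² = 1/15 ; C = -0.258199

−√(1/15) = -0.258199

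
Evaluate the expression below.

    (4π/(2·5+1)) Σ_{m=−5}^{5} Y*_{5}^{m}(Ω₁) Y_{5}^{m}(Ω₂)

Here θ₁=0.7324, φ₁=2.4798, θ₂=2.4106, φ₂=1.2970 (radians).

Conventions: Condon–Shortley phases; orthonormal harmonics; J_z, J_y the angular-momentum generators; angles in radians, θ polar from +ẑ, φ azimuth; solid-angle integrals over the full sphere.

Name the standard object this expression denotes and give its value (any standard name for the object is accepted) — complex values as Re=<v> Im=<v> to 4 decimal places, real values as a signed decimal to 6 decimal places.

This sum is the spherical-harmonic addition theorem: it equals the Legendre polynomial P_l(cos γ) of the angle γ between the two directions.
Addition theorem: P_5(cos γ) = (4π/11) Σ_m Y*_{lm}(Ω₁) Y_{lm}(Ω₂), m = −5…5:
  [-5]  conj(Y_{5,-5})(Ω₁) = (0.061171, -0.010335) ; Y_{5,-5}(Ω₂) = (0.060304, -0.012338) ; Δ = (0.003561, -0.001378)
  [-4]  conj(Y_{5,-4})(Ω₁) = (-0.192034, -0.103522) ; Y_{5,-4}(Ω₂) = (-0.099393, -0.192979) ; Δ = (-0.000891, 0.047348)
  [-3]  conj(Y_{5,-3})(Ω₁) = (0.165641, 0.376380) ; Y_{5,-3}(Ω₂) = (-0.300585, 0.279692) ; Δ = (-0.155060, -0.066806)
  [-2]  conj(Y_{5,-2})(Ω₁) = (0.090816, -0.359846) ; Y_{5,-2}(Ω₂) = (0.318286, 0.194090) ; Δ = (0.098748, -0.096908)
  [-1]  conj(Y_{5,-1})(Ω₁) = (0.054223, -0.042238) ; Y_{5,-1}(Ω₂) = (-0.017807, 0.063404) ; Δ = (0.001713, 0.004190)
  [+0]  conj(Y_{5,0})(Ω₁) = (-0.386454, -0.000000) ; Y_{5,0}(Ω₂) = (0.386973, 0.000000) ; Δ = (-0.149548, -0.000000)
  [+1]  conj(Y_{5,1})(Ω₁) = (-0.054223, -0.042238) ; Y_{5,1}(Ω₂) = (0.017807, 0.063404) ; Δ = (0.001713, -0.004190)
  [+2]  conj(Y_{5,2})(Ω₁) = (0.090816, 0.359846) ; Y_{5,2}(Ω₂) = (0.318286, -0.194090) ; Δ = (0.098748, 0.096908)
  [+3]  conj(Y_{5,3})(Ω₁) = (-0.165641, 0.376380) ; Y_{5,3}(Ω₂) = (0.300585, 0.279692) ; Δ = (-0.155060, 0.066806)
  [+4]  conj(Y_{5,4})(Ω₁) = (-0.192034, 0.103522) ; Y_{5,4}(Ω₂) = (-0.099393, 0.192979) ; Δ = (-0.000891, -0.047348)
  [+5]  conj(Y_{5,5})(Ω₁) = (-0.061171, -0.010335) ; Y_{5,5}(Ω₂) = (-0.060304, -0.012338) ; Δ = (0.003561, 0.001378)
Total Σ_m = (-0.253404, -0.000000). Multiply by 1.142397: (-0.289488, -0.000000). P_5(cos γ) = -0.289488

Legendre polynomial (addition theorem), -0.289488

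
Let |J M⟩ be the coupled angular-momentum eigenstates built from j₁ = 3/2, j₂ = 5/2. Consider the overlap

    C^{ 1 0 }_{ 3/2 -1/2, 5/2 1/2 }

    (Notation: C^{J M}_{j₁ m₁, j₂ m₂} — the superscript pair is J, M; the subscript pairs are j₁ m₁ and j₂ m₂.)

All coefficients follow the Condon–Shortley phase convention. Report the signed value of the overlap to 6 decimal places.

j₁+j₂−J=3  J+j₁−j₂=0  J−j₁+j₂=2  j₁+j₂+J+1=6
(j₁±m₁, j₂±m₂, J±M) = (1,2,3,2,1,1)
P² = 6/5
sum k=2..2:
  [2] +1/2 = 1/2
S = 1/2
C² = P²·S² = 3/10 ; C = +0.547723

+0.547723  (= +√(3/10))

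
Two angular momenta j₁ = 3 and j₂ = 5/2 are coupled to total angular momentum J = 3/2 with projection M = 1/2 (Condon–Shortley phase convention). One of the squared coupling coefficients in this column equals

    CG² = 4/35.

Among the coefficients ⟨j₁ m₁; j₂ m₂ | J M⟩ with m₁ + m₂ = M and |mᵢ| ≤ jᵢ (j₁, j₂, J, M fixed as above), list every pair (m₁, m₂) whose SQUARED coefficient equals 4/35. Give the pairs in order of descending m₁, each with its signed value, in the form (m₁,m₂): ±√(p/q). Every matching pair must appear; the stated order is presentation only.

Admissible pairs with m₁+m₂ = M = 1/2: (-2,5/2), (-1,3/2), (0,1/2), (1,-1/2), (2,-3/2), (3,-5/2)
  (m₁,m₂)=(3,-5/2): CG² = 5/14, CG = +√(5/14)
  (m₁,m₂)=(2,-3/2): CG² = 1/21, CG = −√(1/21)
  (m₁,m₂)=(1,-1/2): CG² = 1/105, CG = −√(1/105)
  (m₁,m₂)=(0,1/2): CG² = 4/35, CG = +√(4/35)   ← matches the target
  (m₁,m₂)=(-1,3/2): CG² = 7/30, CG = −√(7/30)
  (m₁,m₂)=(-2,5/2): CG² = 5/21, CG = +√(5/21)
Pairs with CG² = 4/35: (0,1/2): +√(4/35)

(0,1/2): +√(4/35)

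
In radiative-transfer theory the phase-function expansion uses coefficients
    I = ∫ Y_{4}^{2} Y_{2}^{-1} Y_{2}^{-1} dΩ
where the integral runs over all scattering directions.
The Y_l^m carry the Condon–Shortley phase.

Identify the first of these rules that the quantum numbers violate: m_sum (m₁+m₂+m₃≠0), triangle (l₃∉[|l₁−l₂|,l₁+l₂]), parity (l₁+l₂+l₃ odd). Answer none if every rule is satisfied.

none

Σmᵢ = 0  ✓
l₃∈[|l₁−l₂|,l₁+l₂]=[2,6], have l₃=2  ✓
Σlᵢ = 8 ⇒ even  ✓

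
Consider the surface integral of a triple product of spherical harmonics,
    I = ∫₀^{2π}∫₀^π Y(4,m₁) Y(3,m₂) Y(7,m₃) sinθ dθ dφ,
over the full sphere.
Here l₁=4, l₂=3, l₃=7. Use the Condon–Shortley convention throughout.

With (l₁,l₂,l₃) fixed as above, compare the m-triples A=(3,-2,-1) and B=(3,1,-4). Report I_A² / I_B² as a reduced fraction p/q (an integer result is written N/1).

Same 4,3,7: normalisation and zero-m 3j drop out of the ratio.
A: Δ: 0! 8! 6! / 15! → 1/45045; sum: t=0:+1/604800 = 1/604800; 3j²(4 3 7; 3 -2 -1) = Δ·Π!·Σ² = 16/15015  (sign +1)
B: Δ: 0! 8! 6! / 15! → 1/45045; sum: t=0:+1/241920 = 1/241920; 3j²(4 3 7; 3 1 -4) = Δ·Π!·Σ² = 2/91  (sign -1)
I_A²/I_B² = (16/15015)/(2/91) = 8/165

8/165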